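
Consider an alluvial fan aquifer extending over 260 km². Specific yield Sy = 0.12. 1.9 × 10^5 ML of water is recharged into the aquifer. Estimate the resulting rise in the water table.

Δh ≈ 6.09 m

A = 260 km² = 2.6 × 10^8 m²
ΔV = 1.9 × 10^5 ML = 1.9 × 10^8 m³
Δh = ΔV / (Sy × A) = 1.9 × 10^8 m³ / (0.12 × 2.6 × 10^8 m²) = 6.09 m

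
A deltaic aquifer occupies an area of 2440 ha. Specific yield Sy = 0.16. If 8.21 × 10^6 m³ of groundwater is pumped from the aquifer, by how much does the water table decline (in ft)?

A = 2440 ha = 2.44 × 10^7 m²
Δh = ΔV / (Sy × A) = 8.21 × 10^6 m³ / (0.16 × 2.44 × 10^7 m²) = 2.103 m
Δh = 2.103 m = 6.9 ft

Δh ≈ 6.9 ft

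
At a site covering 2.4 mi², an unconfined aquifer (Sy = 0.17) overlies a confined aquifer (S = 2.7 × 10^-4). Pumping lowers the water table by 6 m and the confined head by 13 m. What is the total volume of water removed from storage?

A = 2.4 mi² = 6.216 × 10^6 m²
Unconfined: ΔV_u = Sy × A × Δh_u = 0.17 × 6.216 × 10^6 × 6 = 6.34 × 10^6 m³
Confined: ΔV_c = S × A × Δh_c = 2.7 × 10^-4 × 6.216 × 10^6 × 13 = 21820 m³
Total ΔV = 6.34 × 10^6 + 21820 = 6.362 × 10^6 m³

ΔV ≈ 6.36 × 10^6 m³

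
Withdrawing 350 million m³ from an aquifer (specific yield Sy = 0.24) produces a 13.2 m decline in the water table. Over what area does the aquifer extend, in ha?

ΔV = 350 million m³ = 3.5 × 10^8 m³
A = ΔV / (Sy × Δh) = 3.5 × 10^8 / (0.24 × 13.2) = 1.105 × 10^8 m²
A = 1.105 × 10^8 m² = 11050 ha

A ≈ 11000 ha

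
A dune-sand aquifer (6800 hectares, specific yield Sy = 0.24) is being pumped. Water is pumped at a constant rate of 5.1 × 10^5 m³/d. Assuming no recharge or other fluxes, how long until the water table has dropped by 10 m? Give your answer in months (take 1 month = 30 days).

A = 6800 hectares = 6.8 × 10^7 m²
ΔV = Sy × A × Δh = 0.24 × 6.8 × 10^7 × 10 = 1.632 × 10^8 m³
t = ΔV / Q = 1.632 × 10^8 m³ / 5.1 × 10^5 m³/d = 320 d
t = 320 d ≈ 10.67 months

t ≈ 10.7 months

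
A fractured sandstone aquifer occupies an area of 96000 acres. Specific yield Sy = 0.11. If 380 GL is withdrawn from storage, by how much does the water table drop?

A = 96000 acres = 3.885 × 10^8 m²
ΔV = 380 GL = 3.8 × 10^8 m³
Δh = ΔV / (Sy × A) = 3.8 × 10^8 m³ / (0.11 × 3.885 × 10^8 m²) = 8.892 m

Δh ≈ 8.89 m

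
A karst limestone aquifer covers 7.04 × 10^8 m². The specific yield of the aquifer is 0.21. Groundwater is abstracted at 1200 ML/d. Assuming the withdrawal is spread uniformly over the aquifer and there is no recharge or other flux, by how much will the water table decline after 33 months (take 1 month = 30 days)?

Q = 1200 ML/d = 1.2 × 10^6 m³/d
t = 33 months = 990 d
ΔV = Q × t = 1.2 × 10^6 m³/d × 990 d = 1.188 × 10^9 m³
Δh = ΔV / (Sy × A) = 1.188 × 10^9 / (0.21 × 7.04 × 10^8) = 8.036 m

Δh ≈ 8.04 m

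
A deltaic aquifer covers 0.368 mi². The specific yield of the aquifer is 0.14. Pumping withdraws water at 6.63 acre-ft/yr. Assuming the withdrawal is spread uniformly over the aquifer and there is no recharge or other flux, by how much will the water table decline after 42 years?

A = 0.368 mi² = 9.531 × 10^5 m²
Q = 6.63 acre-ft/yr = 22.41 m³/d
t = 42 years = 15330 d
ΔV = Q × t = 22.41 m³/d × 15330 d = 3.435 × 10^5 m³
Δh = ΔV / (Sy × A) = 3.435 × 10^5 / (0.14 × 9.531 × 10^5) = 2.574 m

Δh ≈ 2.57 m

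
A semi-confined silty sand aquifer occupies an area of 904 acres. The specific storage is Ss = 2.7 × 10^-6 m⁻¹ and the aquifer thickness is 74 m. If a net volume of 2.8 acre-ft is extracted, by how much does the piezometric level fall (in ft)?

Δh ≈ 15.5 ft

S = Ss × b = 2.7 × 10^-6 m⁻¹ × 74 m = 1.998 × 10^-4
A = 904 acres = 3.658 × 10^6 m²
ΔV = 2.8 acre-ft = 3454 m³
Δh = ΔV / (S × A) = 3454 m³ / (1.998 × 10^-4 × 3.658 × 10^6 m²) = 4.725 m
Δh = 4.725 m = 15.5 ft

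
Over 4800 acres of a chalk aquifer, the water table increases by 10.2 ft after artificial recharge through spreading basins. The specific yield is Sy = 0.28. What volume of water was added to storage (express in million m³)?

ΔV ≈ 16.9 million m³

A = 4800 acres = 1.942 × 10^7 m²
Δh = 10.2 ft = 3.109 m
ΔV = Sy × A × Δh = 0.28 × 1.942 × 10^7 m² × 3.109 m = 1.691 × 10^7 m³
ΔV = 1.691 × 10^7 m³ = 16.91 million m³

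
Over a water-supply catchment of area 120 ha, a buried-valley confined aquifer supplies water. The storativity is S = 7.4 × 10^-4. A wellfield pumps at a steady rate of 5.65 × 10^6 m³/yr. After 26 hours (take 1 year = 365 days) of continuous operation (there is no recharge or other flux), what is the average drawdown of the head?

A = 120 ha = 1.2 × 10^6 m²
Q = 5.65 × 10^6 m³/yr = 15480 m³/d
t = 26 hours = 1.083 d
ΔV = Q × t = 15480 m³/d × 1.083 d = 16770 m³
Δh = ΔV / (S × A) = 16770 / (7.4 × 10^-4 × 1.2 × 10^6) = 18.88 m

Δh ≈ 18.9 m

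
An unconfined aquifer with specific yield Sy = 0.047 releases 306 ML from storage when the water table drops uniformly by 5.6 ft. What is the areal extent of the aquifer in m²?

A ≈ 3.81 × 10^6 m²

Δh = 5.6 ft = 1.707 m
ΔV = 306 ML = 3.06 × 10^5 m³
A = ΔV / (Sy × Δh) = 3.06 × 10^5 / (0.047 × 1.707) = 3.814 × 10^6 m²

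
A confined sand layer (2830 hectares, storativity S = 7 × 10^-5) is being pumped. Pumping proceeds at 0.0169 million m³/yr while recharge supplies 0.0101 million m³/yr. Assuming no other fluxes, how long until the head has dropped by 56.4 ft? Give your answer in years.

A = 2830 hectares = 2.83 × 10^7 m²
Δh = 56.4 ft = 17.19 m
ΔV = S × A × Δh = 7 × 10^-5 × 2.83 × 10^7 × 17.19 = 34050 m³
Net withdrawal = 0.0169 − 0.0101 = 0.0068 million m³/yr = 18.63 m³/d
t = ΔV / Q = 34050 m³ / 18.63 m³/d = 1828 d
t = 1828 d ≈ 5.008 years

t ≈ 5.01 years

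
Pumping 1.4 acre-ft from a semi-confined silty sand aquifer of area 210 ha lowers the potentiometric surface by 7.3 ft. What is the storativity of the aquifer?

S ≈ 3.7 × 10^-4

A = 210 ha = 2.1 × 10^6 m²
Δh = 7.3 ft = 2.225 m
ΔV = 1.4 acre-ft = 1727 m³
S = ΔV / (A × Δh) = 1727 m³ / (2.1 × 10^6 m² × 2.225 m) = 3.696 × 10^-4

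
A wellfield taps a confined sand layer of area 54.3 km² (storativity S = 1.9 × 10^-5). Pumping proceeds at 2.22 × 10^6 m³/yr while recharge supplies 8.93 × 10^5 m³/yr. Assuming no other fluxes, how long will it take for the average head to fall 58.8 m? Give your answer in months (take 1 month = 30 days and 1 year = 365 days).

t ≈ 0.556 months

A = 54.3 km² = 5.43 × 10^7 m²
ΔV = S × A × Δh = 1.9 × 10^-5 × 5.43 × 10^7 × 58.8 = 60660 m³
Net withdrawal = 2.22 × 10^6 − 8.93 × 10^5 = 1.327 × 10^6 m³/yr = 3636 m³/d
t = ΔV / Q = 60660 m³ / 3636 m³/d = 16.69 d
t = 16.69 d ≈ 0.5562 months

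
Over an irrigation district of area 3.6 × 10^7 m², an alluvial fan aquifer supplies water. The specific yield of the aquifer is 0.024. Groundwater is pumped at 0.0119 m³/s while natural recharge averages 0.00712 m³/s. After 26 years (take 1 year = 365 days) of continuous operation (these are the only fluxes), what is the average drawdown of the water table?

Net abstraction = 0.0119 − 0.00712 = 0.00478 m³/s
Q_net = 0.00478 m³/s = 413 m³/d
t = 26 years = 9490 d
ΔV = Q × t = 413 m³/d × 9490 d = 3.919 × 10^6 m³
Δh = ΔV / (Sy × A) = 3.919 × 10^6 / (0.024 × 3.6 × 10^7) = 4.536 m

Δh ≈ 4.54 m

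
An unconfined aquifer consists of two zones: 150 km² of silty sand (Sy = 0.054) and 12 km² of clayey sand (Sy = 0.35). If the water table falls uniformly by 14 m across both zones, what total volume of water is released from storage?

ΔV ≈ 1.72 × 10^8 m³

A₁ = 150 km² = 1.5 × 10^8 m²; A₂ = 12 km² = 1.2 × 10^7 m²
ΔV₁ = 0.054 × 1.5 × 10^8 × 14 = 1.134 × 10^8 m³
ΔV₂ = 0.35 × 1.2 × 10^7 × 14 = 5.88 × 10^7 m³
ΔV = ΔV₁ + ΔV₂ = 1.722 × 10^8 m³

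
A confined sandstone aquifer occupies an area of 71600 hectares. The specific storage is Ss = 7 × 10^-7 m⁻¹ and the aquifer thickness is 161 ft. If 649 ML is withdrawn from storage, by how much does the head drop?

b = 161 ft = 49.07 m
S = Ss × b = 7 × 10^-7 m⁻¹ × 49.07 m = 3.435 × 10^-5
A = 71600 hectares = 7.16 × 10^8 m²
ΔV = 649 ML = 6.49 × 10^5 m³
Δh = ΔV / (S × A) = 6.49 × 10^5 m³ / (3.435 × 10^-5 × 7.16 × 10^8 m²) = 26.39 m

Δh ≈ 26.4 m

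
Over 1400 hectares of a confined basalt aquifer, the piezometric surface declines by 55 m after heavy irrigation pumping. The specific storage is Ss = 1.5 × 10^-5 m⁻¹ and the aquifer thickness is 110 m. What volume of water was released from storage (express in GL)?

ΔV ≈ 1.27 GL

S = Ss × b = 1.5 × 10^-5 m⁻¹ × 110 m = 1.65 × 10^-3
A = 1400 hectares = 1.4 × 10^7 m²
ΔV = S × A × Δh = 0.00165 × 1.4 × 10^7 m² × 55 m = 1.27 × 10^6 m³
ΔV = 1.27 × 10^6 m³ = 1.27 GL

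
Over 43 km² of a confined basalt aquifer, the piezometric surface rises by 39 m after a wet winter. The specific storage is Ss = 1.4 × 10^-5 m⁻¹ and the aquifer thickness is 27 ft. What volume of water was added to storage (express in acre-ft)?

ΔV ≈ 157 acre-ft

b = 27 ft = 8.23 m
S = Ss × b = 1.4 × 10^-5 m⁻¹ × 8.23 m = 1.152 × 10^-4
A = 43 km² = 4.3 × 10^7 m²
ΔV = S × A × Δh = 1.152 × 10^-4 × 4.3 × 10^7 m² × 39 m = 1.932 × 10^5 m³
ΔV = 1.932 × 10^5 m³ = 156.6 acre-ft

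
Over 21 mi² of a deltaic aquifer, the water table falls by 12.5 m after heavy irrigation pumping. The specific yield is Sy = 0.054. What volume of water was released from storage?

A = 21 mi² = 5.439 × 10^7 m²
ΔV = Sy × A × Δh = 0.054 × 5.439 × 10^7 m² × 12.5 m = 3.671 × 10^7 m³

ΔV ≈ 3.67 × 10^7 m³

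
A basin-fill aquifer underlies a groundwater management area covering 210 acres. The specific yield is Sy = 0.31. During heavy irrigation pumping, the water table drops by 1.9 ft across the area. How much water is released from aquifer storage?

A = 210 acres = 8.498 × 10^5 m²
Δh = 1.9 ft = 0.5791 m
ΔV = Sy × A × Δh = 0.31 × 8.498 × 10^5 m² × 0.5791 m = 1.526 × 10^5 m³

ΔV ≈ 1.53 × 10^5 m³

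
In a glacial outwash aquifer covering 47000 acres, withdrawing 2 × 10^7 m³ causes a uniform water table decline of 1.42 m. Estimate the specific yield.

A = 47000 acres = 1.902 × 10^8 m²
Sy = ΔV / (A × Δh) = 2 × 10^7 m³ / (1.902 × 10^8 m² × 1.42 m) = 0.07405

Sy ≈ 0.074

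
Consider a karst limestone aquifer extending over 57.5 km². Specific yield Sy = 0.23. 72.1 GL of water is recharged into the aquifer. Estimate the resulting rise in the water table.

Δh ≈ 5.45 m

A = 57.5 km² = 5.75 × 10^7 m²
ΔV = 72.1 GL = 7.21 × 10^7 m³
Δh = ΔV / (Sy × A) = 7.21 × 10^7 m³ / (0.23 × 5.75 × 10^7 m²) = 5.452 m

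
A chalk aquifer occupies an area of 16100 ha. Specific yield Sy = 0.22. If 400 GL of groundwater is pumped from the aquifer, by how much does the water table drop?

A = 16100 ha = 1.61 × 10^8 m²
ΔV = 400 GL = 4 × 10^8 m³
Δh = ΔV / (Sy × A) = 4 × 10^8 m³ / (0.22 × 1.61 × 10^8 m²) = 11.29 m

Δh ≈ 11.3 m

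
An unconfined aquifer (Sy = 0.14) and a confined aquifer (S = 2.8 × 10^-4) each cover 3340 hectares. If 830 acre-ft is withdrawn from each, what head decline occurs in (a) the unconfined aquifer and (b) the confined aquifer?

Δh_u ≈ 0.219 m; Δh_c ≈ 109 m

A = 3340 hectares = 3.34 × 10^7 m²
ΔV = 830 acre-ft = 1.024 × 10^6 m³
Unconfined: Δh_u = ΔV/(Sy·A) = 1.024 × 10^6/(0.14 × 3.34 × 10^7) = 0.2189 m
Confined: Δh_c = ΔV/(S·A) = 1.024 × 10^6/(2.8 × 10^-4 × 3.34 × 10^7) = 109.5 m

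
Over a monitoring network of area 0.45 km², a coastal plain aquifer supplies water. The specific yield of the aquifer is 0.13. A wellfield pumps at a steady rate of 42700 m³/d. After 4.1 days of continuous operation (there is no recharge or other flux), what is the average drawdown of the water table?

Δh ≈ 2.99 m

A = 0.45 km² = 4.5 × 10^5 m²
ΔV = Q × t = 42700 m³/d × 4.1 d = 1.751 × 10^5 m³
Δh = ΔV / (Sy × A) = 1.751 × 10^5 / (0.13 × 4.5 × 10^5) = 2.993 m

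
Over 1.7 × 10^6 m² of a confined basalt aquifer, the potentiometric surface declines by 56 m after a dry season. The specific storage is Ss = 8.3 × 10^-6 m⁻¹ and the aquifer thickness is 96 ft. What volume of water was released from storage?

ΔV ≈ 23100 m³

b = 96 ft = 29.26 m
S = Ss × b = 8.3 × 10^-6 m⁻¹ × 29.26 m = 2.429 × 10^-4
ΔV = S × A × Δh = 2.429 × 10^-4 × 1.7 × 10^6 m² × 56 m = 23120 m³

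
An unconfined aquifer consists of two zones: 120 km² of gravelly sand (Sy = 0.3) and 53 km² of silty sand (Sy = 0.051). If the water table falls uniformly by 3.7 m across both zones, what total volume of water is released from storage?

A₁ = 120 km² = 1.2 × 10^8 m²; A₂ = 53 km² = 5.3 × 10^7 m²
ΔV₁ = 0.3 × 1.2 × 10^8 × 3.7 = 1.332 × 10^8 m³
ΔV₂ = 0.051 × 5.3 × 10^7 × 3.7 = 1 × 10^7 m³
ΔV = ΔV₁ + ΔV₂ = 1.432 × 10^8 m³

ΔV ≈ 1.43 × 10^8 m³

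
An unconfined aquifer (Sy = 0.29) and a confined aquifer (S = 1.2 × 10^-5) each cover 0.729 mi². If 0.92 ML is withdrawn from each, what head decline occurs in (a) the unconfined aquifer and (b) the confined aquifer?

A = 0.729 mi² = 1.888 × 10^6 m²
ΔV = 0.92 ML = 920 m³
Unconfined: Δh_u = ΔV/(Sy·A) = 920/(0.29 × 1.888 × 10^6) = 0.00168 m
Confined: Δh_c = ΔV/(S·A) = 920/(1.2 × 10^-5 × 1.888 × 10^6) = 40.61 m

Δh_u ≈ 0.00168 m; Δh_c ≈ 40.6 m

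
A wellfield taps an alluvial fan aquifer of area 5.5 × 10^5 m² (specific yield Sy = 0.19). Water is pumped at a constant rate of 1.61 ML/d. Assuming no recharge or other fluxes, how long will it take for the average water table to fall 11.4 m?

ΔV = Sy × A × Δh = 0.19 × 5.5 × 10^5 × 11.4 = 1.191 × 10^6 m³
Q = 1.61 ML/d = 1610 m³/d
t = ΔV / Q = 1.191 × 10^6 m³ / 1610 m³/d = 739.9 d

t ≈ 740 days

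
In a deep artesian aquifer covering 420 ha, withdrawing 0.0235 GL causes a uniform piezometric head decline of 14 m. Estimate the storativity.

A = 420 ha = 4.2 × 10^6 m²
ΔV = 0.0235 GL = 23500 m³
S = ΔV / (A × Δh) = 23500 m³ / (4.2 × 10^6 m² × 14 m) = 3.997 × 10^-4

S ≈ 4 × 10^-4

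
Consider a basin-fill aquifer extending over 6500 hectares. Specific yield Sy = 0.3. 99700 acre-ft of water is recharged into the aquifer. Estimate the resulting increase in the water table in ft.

Δh ≈ 20.7 ft

A = 6500 hectares = 6.5 × 10^7 m²
ΔV = 99700 acre-ft = 1.23 × 10^8 m³
Δh = ΔV / (Sy × A) = 1.23 × 10^8 m³ / (0.3 × 6.5 × 10^7 m²) = 6.307 m
Δh = 6.307 m = 20.69 ft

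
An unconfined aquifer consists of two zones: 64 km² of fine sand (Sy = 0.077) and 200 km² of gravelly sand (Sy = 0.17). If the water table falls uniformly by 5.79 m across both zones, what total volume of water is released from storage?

ΔV ≈ 2.25 × 10^8 m³

A₁ = 64 km² = 6.4 × 10^7 m²; A₂ = 200 km² = 2 × 10^8 m²
ΔV₁ = 0.077 × 6.4 × 10^7 × 5.79 = 2.853 × 10^7 m³
ΔV₂ = 0.17 × 2 × 10^8 × 5.79 = 1.969 × 10^8 m³
ΔV = ΔV₁ + ΔV₂ = 2.254 × 10^8 m³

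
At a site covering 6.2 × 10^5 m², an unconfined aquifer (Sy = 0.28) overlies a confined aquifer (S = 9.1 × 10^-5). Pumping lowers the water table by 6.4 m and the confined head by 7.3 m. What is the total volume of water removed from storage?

Unconfined: ΔV_u = Sy × A × Δh_u = 0.28 × 6.2 × 10^5 × 6.4 = 1.111 × 10^6 m³
Confined: ΔV_c = S × A × Δh_c = 9.1 × 10^-5 × 6.2 × 10^5 × 7.3 = 411.9 m³
Total ΔV = 1.111 × 10^6 + 411.9 = 1.111 × 10^6 m³

ΔV ≈ 1.11 × 10^6 m³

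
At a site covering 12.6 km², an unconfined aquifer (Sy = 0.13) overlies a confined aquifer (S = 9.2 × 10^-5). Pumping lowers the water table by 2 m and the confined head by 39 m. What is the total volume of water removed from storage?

ΔV ≈ 3.32 × 10^6 m³

A = 12.6 km² = 1.26 × 10^7 m²
Unconfined: ΔV_u = Sy × A × Δh_u = 0.13 × 1.26 × 10^7 × 2 = 3.276 × 10^6 m³
Confined: ΔV_c = S × A × Δh_c = 9.2 × 10^-5 × 1.26 × 10^7 × 39 = 45210 m³
Total ΔV = 3.276 × 10^6 + 45210 = 3.321 × 10^6 m³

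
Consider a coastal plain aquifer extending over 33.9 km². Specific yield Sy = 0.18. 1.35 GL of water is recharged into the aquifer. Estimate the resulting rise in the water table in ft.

A = 33.9 km² = 3.39 × 10^7 m²
ΔV = 1.35 GL = 1.35 × 10^6 m³
Δh = ΔV / (Sy × A) = 1.35 × 10^6 m³ / (0.18 × 3.39 × 10^7 m²) = 0.2212 m
Δh = 0.2212 m = 0.7258 ft

Δh ≈ 0.726 ft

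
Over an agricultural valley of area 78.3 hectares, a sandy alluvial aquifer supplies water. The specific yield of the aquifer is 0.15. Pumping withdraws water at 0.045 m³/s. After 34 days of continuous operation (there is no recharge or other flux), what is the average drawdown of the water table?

Δh ≈ 1.13 m

A = 78.3 hectares = 7.83 × 10^5 m²
Q = 0.045 m³/s = 3888 m³/d
ΔV = Q × t = 3888 m³/d × 34 d = 1.322 × 10^5 m³
Δh = ΔV / (Sy × A) = 1.322 × 10^5 / (0.15 × 7.83 × 10^5) = 1.126 m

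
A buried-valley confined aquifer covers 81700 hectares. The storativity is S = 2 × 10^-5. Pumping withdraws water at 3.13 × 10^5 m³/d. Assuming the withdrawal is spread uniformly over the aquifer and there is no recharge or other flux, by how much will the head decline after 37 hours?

Δh ≈ 29.5 m

A = 81700 hectares = 8.17 × 10^8 m²
t = 37 hours = 1.542 d
ΔV = Q × t = 3.13 × 10^5 m³/d × 1.542 d = 4.825 × 10^5 m³
Δh = ΔV / (S × A) = 4.825 × 10^5 / (2 × 10^-5 × 8.17 × 10^8) = 29.53 m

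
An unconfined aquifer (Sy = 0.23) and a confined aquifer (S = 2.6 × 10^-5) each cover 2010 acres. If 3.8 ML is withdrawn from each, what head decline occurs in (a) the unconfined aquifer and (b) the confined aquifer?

A = 2010 acres = 8.134 × 10^6 m²
ΔV = 3.8 ML = 3800 m³
Unconfined: Δh_u = ΔV/(Sy·A) = 3800/(0.23 × 8.134 × 10^6) = 0.002031 m
Confined: Δh_c = ΔV/(S·A) = 3800/(2.6 × 10^-5 × 8.134 × 10^6) = 17.97 m

Δh_u ≈ 0.00203 m; Δh_c ≈ 18 m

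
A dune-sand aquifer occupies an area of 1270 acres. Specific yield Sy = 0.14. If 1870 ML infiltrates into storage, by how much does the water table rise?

Δh ≈ 2.6 m

A = 1270 acres = 5.14 × 10^6 m²
ΔV = 1870 ML = 1.87 × 10^6 m³
Δh = ΔV / (Sy × A) = 1.87 × 10^6 m³ / (0.14 × 5.14 × 10^6 m²) = 2.599 m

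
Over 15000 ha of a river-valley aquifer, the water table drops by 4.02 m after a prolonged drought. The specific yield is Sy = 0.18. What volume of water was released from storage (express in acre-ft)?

A = 15000 ha = 1.5 × 10^8 m²
ΔV = Sy × A × Δh = 0.18 × 1.5 × 10^8 m² × 4.02 m = 1.085 × 10^8 m³
ΔV = 1.085 × 10^8 m³ = 87990 acre-ft

ΔV ≈ 88000 acre-ft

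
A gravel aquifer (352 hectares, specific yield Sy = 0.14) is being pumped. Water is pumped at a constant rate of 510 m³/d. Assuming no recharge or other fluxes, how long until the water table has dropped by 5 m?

t ≈ 4830 days

A = 352 hectares = 3.52 × 10^6 m²
ΔV = Sy × A × Δh = 0.14 × 3.52 × 10^6 × 5 = 2.464 × 10^6 m³
t = ΔV / Q = 2.464 × 10^6 m³ / 510 m³/d = 4831 d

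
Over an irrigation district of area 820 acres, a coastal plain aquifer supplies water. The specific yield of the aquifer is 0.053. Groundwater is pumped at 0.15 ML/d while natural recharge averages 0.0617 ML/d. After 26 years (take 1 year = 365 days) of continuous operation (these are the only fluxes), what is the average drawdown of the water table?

A = 820 acres = 3.318 × 10^6 m²
Net abstraction = 0.15 − 0.0617 = 0.0883 ML/d
Q_net = 0.0883 ML/d = 88.3 m³/d
t = 26 years = 9490 d
ΔV = Q × t = 88.3 m³/d × 9490 d = 8.38 × 10^5 m³
Δh = ΔV / (Sy × A) = 8.38 × 10^5 / (0.053 × 3.318 × 10^6) = 4.765 m

Δh ≈ 4.76 m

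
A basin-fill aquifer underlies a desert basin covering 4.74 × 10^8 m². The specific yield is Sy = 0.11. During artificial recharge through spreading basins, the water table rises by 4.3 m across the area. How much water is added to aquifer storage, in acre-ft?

ΔV ≈ 1.82 × 10^5 acre-ft

ΔV = Sy × A × Δh = 0.11 × 4.74 × 10^8 m² × 4.3 m = 2.242 × 10^8 m³
ΔV = 2.242 × 10^8 m³ = 1.818 × 10^5 acre-ft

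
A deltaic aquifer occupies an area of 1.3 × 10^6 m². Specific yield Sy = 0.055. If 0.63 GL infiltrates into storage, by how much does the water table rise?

ΔV = 0.63 GL = 6.3 × 10^5 m³
Δh = ΔV / (Sy × A) = 6.3 × 10^5 m³ / (0.055 × 1.3 × 10^6 m²) = 8.811 m

Δh ≈ 8.81 m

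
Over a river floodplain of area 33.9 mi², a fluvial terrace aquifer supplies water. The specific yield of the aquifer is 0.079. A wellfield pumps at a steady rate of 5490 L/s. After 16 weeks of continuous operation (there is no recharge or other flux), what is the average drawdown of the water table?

Δh ≈ 7.66 m

A = 33.9 mi² = 8.78 × 10^7 m²
Q = 5490 L/s = 4.743 × 10^5 m³/d
t = 16 weeks = 112 d
ΔV = Q × t = 4.743 × 10^5 m³/d × 112 d = 5.313 × 10^7 m³
Δh = ΔV / (Sy × A) = 5.313 × 10^7 / (0.079 × 8.78 × 10^7) = 7.659 m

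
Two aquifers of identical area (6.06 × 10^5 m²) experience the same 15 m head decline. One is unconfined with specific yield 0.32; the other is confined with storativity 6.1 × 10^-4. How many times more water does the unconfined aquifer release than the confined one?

ΔV_u / ΔV_c ≈ 525

Unconfined: ΔV_u = Sy × A × Δh = 0.32 × 6.06 × 10^5 × 15 = 2.909 × 10^6 m³
Confined: ΔV_c = S × A × Δh = 6.1 × 10^-4 × 6.06 × 10^5 × 15 = 5545 m³
Ratio = ΔV_u / ΔV_c = Sy / S = 0.32 / 6.1 × 10^-4 = 524.6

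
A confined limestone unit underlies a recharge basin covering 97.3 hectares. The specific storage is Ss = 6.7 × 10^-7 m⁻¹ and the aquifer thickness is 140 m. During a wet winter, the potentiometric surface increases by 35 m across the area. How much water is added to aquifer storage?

ΔV ≈ 3190 m³

S = Ss × b = 6.7 × 10^-7 m⁻¹ × 140 m = 9.38 × 10^-5
A = 97.3 hectares = 9.73 × 10^5 m²
ΔV = S × A × Δh = 9.38 × 10^-5 × 9.73 × 10^5 m² × 35 m = 3194 m³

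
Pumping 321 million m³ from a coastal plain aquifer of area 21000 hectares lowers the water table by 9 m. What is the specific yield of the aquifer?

Sy ≈ 0.17

A = 21000 hectares = 2.1 × 10^8 m²
ΔV = 321 million m³ = 3.21 × 10^8 m³
Sy = ΔV / (A × Δh) = 3.21 × 10^8 m³ / (2.1 × 10^8 m² × 9 m) = 0.1698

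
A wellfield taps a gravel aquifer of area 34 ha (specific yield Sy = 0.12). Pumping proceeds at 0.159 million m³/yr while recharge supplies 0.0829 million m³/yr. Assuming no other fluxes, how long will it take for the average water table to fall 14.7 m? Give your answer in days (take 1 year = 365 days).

t ≈ 2880 days

A = 34 ha = 3.4 × 10^5 m²
ΔV = Sy × A × Δh = 0.12 × 3.4 × 10^5 × 14.7 = 5.998 × 10^5 m³
Net withdrawal = 0.159 − 0.0829 = 0.0761 million m³/yr = 208.5 m³/d
t = ΔV / Q = 5.998 × 10^5 m³ / 208.5 m³/d = 2877 d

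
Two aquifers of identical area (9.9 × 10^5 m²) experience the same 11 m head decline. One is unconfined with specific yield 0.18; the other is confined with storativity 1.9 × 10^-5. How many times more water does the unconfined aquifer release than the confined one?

ΔV_u / ΔV_c ≈ 9470

Unconfined: ΔV_u = Sy × A × Δh = 0.18 × 9.9 × 10^5 × 11 = 1.96 × 10^6 m³
Confined: ΔV_c = S × A × Δh = 1.9 × 10^-5 × 9.9 × 10^5 × 11 = 206.9 m³
Ratio = ΔV_u / ΔV_c = Sy / S = 0.18 / 1.9 × 10^-5 = 9474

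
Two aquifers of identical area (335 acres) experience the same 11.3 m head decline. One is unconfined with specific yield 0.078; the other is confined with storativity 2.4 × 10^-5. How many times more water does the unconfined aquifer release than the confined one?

A = 335 acres = 1.356 × 10^6 m²
Unconfined: ΔV_u = Sy × A × Δh = 0.078 × 1.356 × 10^6 × 11.3 = 1.195 × 10^6 m³
Confined: ΔV_c = S × A × Δh = 2.4 × 10^-5 × 1.356 × 10^6 × 11.3 = 367.7 m³
Ratio = ΔV_u / ΔV_c = Sy / S = 0.078 / 2.4 × 10^-5 = 3250

ΔV_u / ΔV_c ≈ 3250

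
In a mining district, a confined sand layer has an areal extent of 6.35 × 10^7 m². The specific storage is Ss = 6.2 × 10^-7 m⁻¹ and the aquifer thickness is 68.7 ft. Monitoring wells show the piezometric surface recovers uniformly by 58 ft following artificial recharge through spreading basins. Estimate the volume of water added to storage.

b = 68.7 ft = 20.94 m
S = Ss × b = 6.2 × 10^-7 m⁻¹ × 20.94 m = 1.298 × 10^-5
Δh = 58 ft = 17.68 m
ΔV = S × A × Δh = 1.298 × 10^-5 × 6.35 × 10^7 m² × 17.68 m = 14570 m³

ΔV ≈ 14600 m³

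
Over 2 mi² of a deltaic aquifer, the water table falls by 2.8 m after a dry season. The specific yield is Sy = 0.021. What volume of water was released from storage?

A = 2 mi² = 5.18 × 10^6 m²
ΔV = Sy × A × Δh = 0.021 × 5.18 × 10^6 m² × 2.8 m = 3.046 × 10^5 m³

ΔV ≈ 3.05 × 10^5 m³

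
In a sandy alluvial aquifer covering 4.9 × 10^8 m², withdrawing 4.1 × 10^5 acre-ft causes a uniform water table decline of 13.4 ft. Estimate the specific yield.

Sy ≈ 0.25

Δh = 13.4 ft = 4.084 m
ΔV = 4.1 × 10^5 acre-ft = 5.057 × 10^8 m³
Sy = ΔV / (A × Δh) = 5.057 × 10^8 m³ / (4.9 × 10^8 m² × 4.084 m) = 0.2527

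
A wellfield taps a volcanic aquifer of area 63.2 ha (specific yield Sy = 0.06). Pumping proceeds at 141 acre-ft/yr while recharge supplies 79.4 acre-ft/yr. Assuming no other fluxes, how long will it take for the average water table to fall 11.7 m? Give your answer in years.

A = 63.2 ha = 6.32 × 10^5 m²
ΔV = Sy × A × Δh = 0.06 × 6.32 × 10^5 × 11.7 = 4.437 × 10^5 m³
Net withdrawal = 141 − 79.4 = 61.6 acre-ft/yr = 208.2 m³/d
t = ΔV / Q = 4.437 × 10^5 m³ / 208.2 m³/d = 2131 d
t = 2131 d ≈ 5.839 years

t ≈ 5.84 years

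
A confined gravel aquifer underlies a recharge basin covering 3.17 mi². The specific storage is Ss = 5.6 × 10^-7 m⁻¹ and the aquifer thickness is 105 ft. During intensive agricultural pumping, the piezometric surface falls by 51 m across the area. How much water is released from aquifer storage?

ΔV ≈ 7500 m³

b = 105 ft = 32 m
S = Ss × b = 5.6 × 10^-7 m⁻¹ × 32 m = 1.792 × 10^-5
A = 3.17 mi² = 8.21 × 10^6 m²
ΔV = S × A × Δh = 1.792 × 10^-5 × 8.21 × 10^6 m² × 51 m = 7504 m³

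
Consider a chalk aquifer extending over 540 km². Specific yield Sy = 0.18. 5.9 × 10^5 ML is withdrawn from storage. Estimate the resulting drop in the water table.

A = 540 km² = 5.4 × 10^8 m²
ΔV = 5.9 × 10^5 ML = 5.9 × 10^8 m³
Δh = ΔV / (Sy × A) = 5.9 × 10^8 m³ / (0.18 × 5.4 × 10^8 m²) = 6.07 m

Δh ≈ 6.07 m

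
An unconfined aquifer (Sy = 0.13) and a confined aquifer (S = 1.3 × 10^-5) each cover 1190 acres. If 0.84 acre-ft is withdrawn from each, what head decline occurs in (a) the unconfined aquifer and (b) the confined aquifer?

Δh_u ≈ 0.00166 m; Δh_c ≈ 16.6 m

A = 1190 acres = 4.816 × 10^6 m²
ΔV = 0.84 acre-ft = 1036 m³
Unconfined: Δh_u = ΔV/(Sy·A) = 1036/(0.13 × 4.816 × 10^6) = 0.001655 m
Confined: Δh_c = ΔV/(S·A) = 1036/(1.3 × 10^-5 × 4.816 × 10^6) = 16.55 m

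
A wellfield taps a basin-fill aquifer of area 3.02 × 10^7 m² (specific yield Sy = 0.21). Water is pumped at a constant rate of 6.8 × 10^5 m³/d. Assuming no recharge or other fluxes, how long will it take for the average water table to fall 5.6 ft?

t ≈ 15.9 days

Δh = 5.6 ft = 1.707 m
ΔV = Sy × A × Δh = 0.21 × 3.02 × 10^7 × 1.707 = 1.083 × 10^7 m³
t = ΔV / Q = 1.083 × 10^7 m³ / 6.8 × 10^5 m³/d = 15.92 d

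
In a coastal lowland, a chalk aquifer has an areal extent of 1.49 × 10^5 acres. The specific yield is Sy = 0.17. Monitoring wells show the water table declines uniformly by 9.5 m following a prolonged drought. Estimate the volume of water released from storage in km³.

ΔV ≈ 0.974 km³

A = 1.49 × 10^5 acres = 6.03 × 10^8 m²
ΔV = Sy × A × Δh = 0.17 × 6.03 × 10^8 m² × 9.5 m = 9.738 × 10^8 m³
ΔV = 9.738 × 10^8 m³ = 0.9738 km³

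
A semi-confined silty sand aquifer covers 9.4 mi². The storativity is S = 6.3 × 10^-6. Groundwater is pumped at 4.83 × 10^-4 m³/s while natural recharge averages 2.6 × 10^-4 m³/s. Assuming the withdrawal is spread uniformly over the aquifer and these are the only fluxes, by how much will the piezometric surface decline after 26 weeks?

Δh ≈ 22.9 m

A = 9.4 mi² = 2.435 × 10^7 m²
Net abstraction = 4.83 × 10^-4 − 2.6 × 10^-4 = 2.23 × 10^-4 m³/s
Q_net = 2.23 × 10^-4 m³/s = 19.27 m³/d
t = 26 weeks = 182 d
ΔV = Q × t = 19.27 m³/d × 182 d = 3507 m³
Δh = ΔV / (S × A) = 3507 / (6.3 × 10^-6 × 2.435 × 10^7) = 22.86 m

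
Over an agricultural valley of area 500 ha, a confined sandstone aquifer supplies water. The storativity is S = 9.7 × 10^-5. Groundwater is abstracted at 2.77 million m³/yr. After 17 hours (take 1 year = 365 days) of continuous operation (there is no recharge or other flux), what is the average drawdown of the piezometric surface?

Δh ≈ 11.1 m

A = 500 ha = 5 × 10^6 m²
Q = 2.77 million m³/yr = 7589 m³/d
t = 17 hours = 0.7083 d
ΔV = Q × t = 7589 m³/d × 0.7083 d = 5376 m³
Δh = ΔV / (S × A) = 5376 / (9.7 × 10^-5 × 5 × 10^6) = 11.08 m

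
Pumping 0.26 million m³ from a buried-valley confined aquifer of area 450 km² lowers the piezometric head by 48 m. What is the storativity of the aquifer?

S ≈ 1.2 × 10^-5

A = 450 km² = 4.5 × 10^8 m²
ΔV = 0.26 million m³ = 2.6 × 10^5 m³
S = ΔV / (A × Δh) = 2.6 × 10^5 m³ / (4.5 × 10^8 m² × 48 m) = 1.204 × 10^-5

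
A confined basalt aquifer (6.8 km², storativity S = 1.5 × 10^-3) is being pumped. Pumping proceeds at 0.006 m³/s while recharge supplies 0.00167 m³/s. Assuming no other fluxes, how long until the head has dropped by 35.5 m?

t ≈ 968 days

A = 6.8 km² = 6.8 × 10^6 m²
ΔV = S × A × Δh = 0.0015 × 6.8 × 10^6 × 35.5 = 3.621 × 10^5 m³
Net withdrawal = 0.006 − 0.00167 = 0.00433 m³/s = 374.1 m³/d
t = ΔV / Q = 3.621 × 10^5 m³ / 374.1 m³/d = 967.9 d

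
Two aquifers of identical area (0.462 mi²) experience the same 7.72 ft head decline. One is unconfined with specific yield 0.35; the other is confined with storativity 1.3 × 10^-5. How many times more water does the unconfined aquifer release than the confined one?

ΔV_u / ΔV_c ≈ 26900

A = 0.462 mi² = 1.197 × 10^6 m²
Δh = 7.72 ft = 2.353 m
Unconfined: ΔV_u = Sy × A × Δh = 0.35 × 1.197 × 10^6 × 2.353 = 9.855 × 10^5 m³
Confined: ΔV_c = S × A × Δh = 1.3 × 10^-5 × 1.197 × 10^6 × 2.353 = 36.6 m³
Ratio = ΔV_u / ΔV_c = Sy / S = 0.35 / 1.3 × 10^-5 = 26920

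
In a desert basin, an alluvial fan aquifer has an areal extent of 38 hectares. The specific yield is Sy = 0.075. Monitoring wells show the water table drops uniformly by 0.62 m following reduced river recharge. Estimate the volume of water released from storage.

ΔV ≈ 17700 m³

A = 38 hectares = 3.8 × 10^5 m²
ΔV = Sy × A × Δh = 0.075 × 3.8 × 10^5 m² × 0.62 m = 17670 m³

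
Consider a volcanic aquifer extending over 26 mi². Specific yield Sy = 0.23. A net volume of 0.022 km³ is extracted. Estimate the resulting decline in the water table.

A = 26 mi² = 6.734 × 10^7 m²
ΔV = 0.022 km³ = 2.2 × 10^7 m³
Δh = ΔV / (Sy × A) = 2.2 × 10^7 m³ / (0.23 × 6.734 × 10^7 m²) = 1.42 m

Δh ≈ 1.42 m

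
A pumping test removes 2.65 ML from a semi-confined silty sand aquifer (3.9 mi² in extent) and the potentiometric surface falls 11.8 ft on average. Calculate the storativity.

S ≈ 7.3 × 10^-5

A = 3.9 mi² = 1.01 × 10^7 m²
Δh = 11.8 ft = 3.597 m
ΔV = 2.65 ML = 2650 m³
S = ΔV / (A × Δh) = 2650 m³ / (1.01 × 10^7 m² × 3.597 m) = 7.294 × 10^-5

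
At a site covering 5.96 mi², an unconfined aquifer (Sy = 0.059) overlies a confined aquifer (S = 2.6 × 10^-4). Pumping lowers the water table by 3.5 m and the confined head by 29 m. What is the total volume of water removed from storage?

A = 5.96 mi² = 1.544 × 10^7 m²
Unconfined: ΔV_u = Sy × A × Δh_u = 0.059 × 1.544 × 10^7 × 3.5 = 3.188 × 10^6 m³
Confined: ΔV_c = S × A × Δh_c = 2.6 × 10^-4 × 1.544 × 10^7 × 29 = 1.164 × 10^5 m³
Total ΔV = 3.188 × 10^6 + 1.164 × 10^5 = 3.304 × 10^6 m³

ΔV ≈ 3.3 × 10^6 m³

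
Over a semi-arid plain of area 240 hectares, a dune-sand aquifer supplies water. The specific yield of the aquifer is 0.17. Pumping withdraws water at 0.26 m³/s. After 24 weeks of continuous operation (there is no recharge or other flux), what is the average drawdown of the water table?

Δh ≈ 9.25 m

A = 240 hectares = 2.4 × 10^6 m²
Q = 0.26 m³/s = 22460 m³/d
t = 24 weeks = 168 d
ΔV = Q × t = 22460 m³/d × 168 d = 3.774 × 10^6 m³
Δh = ΔV / (Sy × A) = 3.774 × 10^6 / (0.17 × 2.4 × 10^6) = 9.25 m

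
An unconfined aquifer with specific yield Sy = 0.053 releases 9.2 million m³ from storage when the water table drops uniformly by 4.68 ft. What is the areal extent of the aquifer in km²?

Δh = 4.68 ft = 1.426 m
ΔV = 9.2 million m³ = 9.2 × 10^6 m³
A = ΔV / (Sy × Δh) = 9.2 × 10^6 / (0.053 × 1.426) = 1.217 × 10^8 m²
A = 1.217 × 10^8 m² = 121.7 km²

A ≈ 122 km²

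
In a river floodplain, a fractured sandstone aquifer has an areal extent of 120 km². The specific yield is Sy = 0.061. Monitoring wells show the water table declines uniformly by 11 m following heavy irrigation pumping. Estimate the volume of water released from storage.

A = 120 km² = 1.2 × 10^8 m²
ΔV = Sy × A × Δh = 0.061 × 1.2 × 10^8 m² × 11 m = 8.052 × 10^7 m³

ΔV ≈ 8.05 × 10^7 m³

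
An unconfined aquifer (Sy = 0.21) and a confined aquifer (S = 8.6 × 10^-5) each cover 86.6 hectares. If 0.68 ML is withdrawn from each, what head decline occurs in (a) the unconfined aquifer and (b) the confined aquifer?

Δh_u ≈ 0.00374 m; Δh_c ≈ 9.13 m

A = 86.6 hectares = 8.66 × 10^5 m²
ΔV = 0.68 ML = 680 m³
Unconfined: Δh_u = ΔV/(Sy·A) = 680/(0.21 × 8.66 × 10^5) = 0.003739 m
Confined: Δh_c = ΔV/(S·A) = 680/(8.6 × 10^-5 × 8.66 × 10^5) = 9.13 m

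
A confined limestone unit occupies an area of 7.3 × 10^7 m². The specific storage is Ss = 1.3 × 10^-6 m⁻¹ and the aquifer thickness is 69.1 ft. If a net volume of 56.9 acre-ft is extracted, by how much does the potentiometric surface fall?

b = 69.1 ft = 21.06 m
S = Ss × b = 1.3 × 10^-6 m⁻¹ × 21.06 m = 2.738 × 10^-5
ΔV = 56.9 acre-ft = 70190 m³
Δh = ΔV / (S × A) = 70190 m³ / (2.738 × 10^-5 × 7.3 × 10^7 m²) = 35.11 m

Δh ≈ 35.1 m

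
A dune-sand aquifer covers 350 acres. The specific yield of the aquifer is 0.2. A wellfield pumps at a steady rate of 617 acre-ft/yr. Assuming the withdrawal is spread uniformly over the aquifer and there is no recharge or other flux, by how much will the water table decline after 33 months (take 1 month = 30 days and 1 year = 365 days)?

Δh ≈ 7.29 m

A = 350 acres = 1.416 × 10^6 m²
Q = 617 acre-ft/yr = 2085 m³/d
t = 33 months = 990 d
ΔV = Q × t = 2085 m³/d × 990 d = 2.064 × 10^6 m³
Δh = ΔV / (Sy × A) = 2.064 × 10^6 / (0.2 × 1.416 × 10^6) = 7.287 m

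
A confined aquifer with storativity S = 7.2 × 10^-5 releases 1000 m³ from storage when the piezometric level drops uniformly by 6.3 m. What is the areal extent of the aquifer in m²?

A ≈ 2.2 × 10^6 m²

A = ΔV / (S × Δh) = 1000 / (7.2 × 10^-5 × 6.3) = 2.205 × 10^6 m²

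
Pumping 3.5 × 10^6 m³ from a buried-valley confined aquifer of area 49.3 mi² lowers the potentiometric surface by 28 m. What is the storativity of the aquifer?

A = 49.3 mi² = 1.277 × 10^8 m²
S = ΔV / (A × Δh) = 3.5 × 10^6 m³ / (1.277 × 10^8 m² × 28 m) = 9.79 × 10^-4

S ≈ 9.8 × 10^-4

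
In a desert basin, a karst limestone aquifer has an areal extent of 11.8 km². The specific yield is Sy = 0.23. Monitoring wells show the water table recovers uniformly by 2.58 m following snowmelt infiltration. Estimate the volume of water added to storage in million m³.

ΔV ≈ 7 million m³

A = 11.8 km² = 1.18 × 10^7 m²
ΔV = Sy × A × Δh = 0.23 × 1.18 × 10^7 m² × 2.58 m = 7.002 × 10^6 m³
ΔV = 7.002 × 10^6 m³ = 7.002 million m³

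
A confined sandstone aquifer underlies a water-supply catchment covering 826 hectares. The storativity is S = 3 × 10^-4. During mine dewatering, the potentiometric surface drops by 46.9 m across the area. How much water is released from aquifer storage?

A = 826 hectares = 8.26 × 10^6 m²
ΔV = S × A × Δh = 3 × 10^-4 × 8.26 × 10^6 m² × 46.9 m = 1.162 × 10^5 m³

ΔV ≈ 1.16 × 10^5 m³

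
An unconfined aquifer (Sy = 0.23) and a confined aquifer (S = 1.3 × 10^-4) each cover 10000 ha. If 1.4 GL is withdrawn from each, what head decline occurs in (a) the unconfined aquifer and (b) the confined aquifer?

A = 10000 ha = 1 × 10^8 m²
ΔV = 1.4 GL = 1.4 × 10^6 m³
Unconfined: Δh_u = ΔV/(Sy·A) = 1.4 × 10^6/(0.23 × 1 × 10^8) = 0.06087 m
Confined: Δh_c = ΔV/(S·A) = 1.4 × 10^6/(1.3 × 10^-4 × 1 × 10^8) = 107.7 m

Δh_u ≈ 0.0609 m; Δh_c ≈ 108 m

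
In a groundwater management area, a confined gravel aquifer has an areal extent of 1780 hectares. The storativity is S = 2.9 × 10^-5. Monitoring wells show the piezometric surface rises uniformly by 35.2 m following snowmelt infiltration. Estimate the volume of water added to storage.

A = 1780 hectares = 1.78 × 10^7 m²
ΔV = S × A × Δh = 2.9 × 10^-5 × 1.78 × 10^7 m² × 35.2 m = 18170 m³

ΔV ≈ 18200 m³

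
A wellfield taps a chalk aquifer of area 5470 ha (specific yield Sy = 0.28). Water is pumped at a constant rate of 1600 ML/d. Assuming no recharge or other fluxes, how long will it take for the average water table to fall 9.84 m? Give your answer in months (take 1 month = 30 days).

A = 5470 ha = 5.47 × 10^7 m²
ΔV = Sy × A × Δh = 0.28 × 5.47 × 10^7 × 9.84 = 1.507 × 10^8 m³
Q = 1600 ML/d = 1.6 × 10^6 m³/d
t = ΔV / Q = 1.507 × 10^8 m³ / 1.6 × 10^6 m³/d = 94.19 d
t = 94.19 d ≈ 3.14 months

t ≈ 3.14 months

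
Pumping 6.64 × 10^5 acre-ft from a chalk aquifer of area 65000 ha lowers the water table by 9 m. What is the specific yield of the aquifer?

Sy ≈ 0.14

A = 65000 ha = 6.5 × 10^8 m²
ΔV = 6.64 × 10^5 acre-ft = 8.19 × 10^8 m³
Sy = ΔV / (A × Δh) = 8.19 × 10^8 m³ / (6.5 × 10^8 m² × 9 m) = 0.14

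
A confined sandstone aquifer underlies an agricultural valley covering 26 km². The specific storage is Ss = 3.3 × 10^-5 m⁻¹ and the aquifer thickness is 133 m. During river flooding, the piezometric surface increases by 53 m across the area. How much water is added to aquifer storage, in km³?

ΔV ≈ 0.00605 km³

S = Ss × b = 3.3 × 10^-5 m⁻¹ × 133 m = 4.389 × 10^-3
A = 26 km² = 2.6 × 10^7 m²
ΔV = S × A × Δh = 0.004389 × 2.6 × 10^7 m² × 53 m = 6.048 × 10^6 m³
ΔV = 6.048 × 10^6 m³ = 0.006048 km³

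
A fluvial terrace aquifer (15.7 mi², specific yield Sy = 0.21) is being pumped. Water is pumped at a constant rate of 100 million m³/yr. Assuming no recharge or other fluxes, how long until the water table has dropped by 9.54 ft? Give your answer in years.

t ≈ 0.248 years

A = 15.7 mi² = 4.066 × 10^7 m²
Δh = 9.54 ft = 2.908 m
ΔV = Sy × A × Δh = 0.21 × 4.066 × 10^7 × 2.908 = 2.483 × 10^7 m³
Q = 100 million m³/yr = 2.74 × 10^5 m³/d
t = ΔV / Q = 2.483 × 10^7 m³ / 2.74 × 10^5 m³/d = 90.63 d
t = 90.63 d ≈ 0.2483 years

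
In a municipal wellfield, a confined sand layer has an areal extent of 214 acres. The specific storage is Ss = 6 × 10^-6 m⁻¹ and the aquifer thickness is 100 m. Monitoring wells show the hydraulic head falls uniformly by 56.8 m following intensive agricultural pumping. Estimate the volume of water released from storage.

ΔV ≈ 29500 m³

S = Ss × b = 6 × 10^-6 m⁻¹ × 100 m = 6 × 10^-4
A = 214 acres = 8.66 × 10^5 m²
ΔV = S × A × Δh = 6 × 10^-4 × 8.66 × 10^5 m² × 56.8 m = 29510 m³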